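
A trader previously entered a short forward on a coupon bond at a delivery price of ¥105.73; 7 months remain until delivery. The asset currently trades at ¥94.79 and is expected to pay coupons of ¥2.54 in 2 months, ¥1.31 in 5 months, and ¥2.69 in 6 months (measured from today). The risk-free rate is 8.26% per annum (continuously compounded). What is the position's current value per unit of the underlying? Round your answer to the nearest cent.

¥12.32

PV(remaining coupons) I = 2.54·e^(−0.0826·2/12) + 1.31·e^(−0.0826·5/12) + 2.69·e^(−0.0826·6/12) = 6.3521
Current forward F = (S − I)·e^(rT) = (94.79 − 6.3521)·e^(0.0826·7/12) = 88.4379 × 1.049363 = 92.8035
Value (long) = (F − K)·e^(−rT) = (92.8035 − 105.73) × 0.952959 = -12.3184
Short position value = −(long value) = ¥12.32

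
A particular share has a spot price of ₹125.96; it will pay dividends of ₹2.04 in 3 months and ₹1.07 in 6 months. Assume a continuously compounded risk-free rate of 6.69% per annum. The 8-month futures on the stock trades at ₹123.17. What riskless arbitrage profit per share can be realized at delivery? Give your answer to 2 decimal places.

PV(dividends) I = 2.04·e^(−0.0669·3/12) + 1.07·e^(−0.0669·6/12) = 3.0410
Fair futures F* = (S − I)·e^(rT) = (125.96 − 3.0410)·e^0.044600 = 122.9190 × 1.045610 = 128.5253
Market ₹123.17 < fair 128.5253: forward underpriced → reverse cash-and-carry (short the stock, invest proceeds at r, pay the dividends, go long the forward).
Profit at T = |F_mkt − F*| = |123.17 − 128.5253| = ₹5.36 per share

₹5.36 per share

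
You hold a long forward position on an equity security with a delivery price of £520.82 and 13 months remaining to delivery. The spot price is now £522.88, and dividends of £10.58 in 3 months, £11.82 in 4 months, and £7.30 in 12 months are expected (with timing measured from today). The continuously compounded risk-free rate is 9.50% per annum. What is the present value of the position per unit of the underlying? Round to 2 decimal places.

£24.57

PV(remaining dividends) I = 10.58·e^(−0.0950·3/12) + 11.82·e^(−0.0950·4/12) + 7.30·e^(−0.0950·12/12) = 28.4217
Current forward F = (S − I)·e^(rT) = (522.88 − 28.4217)·e^(0.0950·13/12) = 494.4583 × 1.108399 = 548.0571
Value (long) = (F − K)·e^(−rT) = (548.0571 − 520.82) × 0.902202 = 24.5734
Value = £24.57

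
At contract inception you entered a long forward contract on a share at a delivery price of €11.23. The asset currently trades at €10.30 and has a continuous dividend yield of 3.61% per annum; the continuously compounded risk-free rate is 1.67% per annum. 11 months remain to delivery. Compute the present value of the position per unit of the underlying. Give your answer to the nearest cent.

Current fair forward for the remaining 11 months: F = S·e^((r − q)·T), (r − q) = 0.0167 − 0.0361 = -0.0194
F = 10.30 · e^(-0.0194 × 11/12) = 10.30 × 0.982374 = 10.1185
Value of long forward = (F − K)·e^(−rT) = (10.1185 − 11.23) · e^(−0.0167·11/12)
= -1.1115 × 0.984808 = -1.09

-€1.09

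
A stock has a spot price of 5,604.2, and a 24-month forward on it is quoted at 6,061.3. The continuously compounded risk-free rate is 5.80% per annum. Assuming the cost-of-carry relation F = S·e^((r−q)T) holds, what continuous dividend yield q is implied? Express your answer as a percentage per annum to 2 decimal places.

1.88%

From F = S·e^((r−q)T): (r − q) = ln(F/S)/T
ln(6061.3/5604.2) = ln(1.081564) = 0.078408
(r − q) = 0.078408 / (24/12) = 0.039204
q = r − ln(F/S)/T = 0.0580 − 0.039204 = 0.018796
q = 1.88%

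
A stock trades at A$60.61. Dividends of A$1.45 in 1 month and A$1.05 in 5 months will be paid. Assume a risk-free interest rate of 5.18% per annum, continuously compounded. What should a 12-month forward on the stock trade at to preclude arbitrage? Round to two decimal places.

A$61.23

PV(dividends) I = 1.45·e^(−0.0518·1/12) + 1.05·e^(−0.0518·5/12)
I = 1.4438 + 1.0276 = 2.4714
F = (S − I)·e^(rT) = (60.61 − 2.4714) · e^(0.0518·12/12)
= 58.1386 · e^0.051800 = 58.1386 × 1.053165 = A$61.23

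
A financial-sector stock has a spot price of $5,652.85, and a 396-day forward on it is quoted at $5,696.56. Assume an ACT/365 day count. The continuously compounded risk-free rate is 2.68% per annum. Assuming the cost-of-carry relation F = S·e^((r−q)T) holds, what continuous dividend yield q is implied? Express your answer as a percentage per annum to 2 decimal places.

1.97%

From F = S·e^((r−q)T): (r − q) = ln(F/S)/T
ln(5696.56/5652.85) = ln(1.007732) = 0.007702
(r − q) = 0.007702 / (396/365) = 0.007099
q = r − ln(F/S)/T = 0.0268 − 0.007099 = 0.019701
q = 1.97%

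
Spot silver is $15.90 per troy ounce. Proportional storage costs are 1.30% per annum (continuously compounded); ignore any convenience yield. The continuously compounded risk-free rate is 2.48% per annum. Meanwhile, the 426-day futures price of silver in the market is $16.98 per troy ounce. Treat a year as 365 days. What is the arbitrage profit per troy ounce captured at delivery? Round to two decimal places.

Fair futures: F* = S·e^(carry·T), with carry = (r + u) = 0.0248 + 0.0130 = 0.0378
F* = 15.90 · e^(0.0378 × 426/365) = 15.90 · e^0.044117 = 15.90 × 1.045105 = $16.6172
Market $16.98 > fair $16.6172: forward overpriced → cash-and-carry (buy spot, short the forward).
At maturity, profit = |F_mkt − F*| = |16.98 − 16.6172| = $0.36 per troy ounce

$0.36 per troy ounce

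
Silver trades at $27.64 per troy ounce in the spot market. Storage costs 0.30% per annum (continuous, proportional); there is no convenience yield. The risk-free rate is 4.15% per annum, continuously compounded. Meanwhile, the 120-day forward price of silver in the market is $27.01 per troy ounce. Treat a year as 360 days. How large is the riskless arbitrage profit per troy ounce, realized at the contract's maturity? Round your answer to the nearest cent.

$1.04 per troy ounce

Fair forward: F* = S·e^(carry·T), with carry = (r + u) = 0.0415 + 0.0030 = 0.0445
F* = 27.64 · e^(0.0445 × 120/360) = 27.64 · e^0.014833 = 27.64 × 1.014944 = $28.0531
Market $27.01 < fair $28.0531: forward underpriced → reverse cash-and-carry (short spot, go long the forward).
At maturity, profit = |F_mkt − F*| = |27.01 − 28.0531| = $1.04 per troy ounce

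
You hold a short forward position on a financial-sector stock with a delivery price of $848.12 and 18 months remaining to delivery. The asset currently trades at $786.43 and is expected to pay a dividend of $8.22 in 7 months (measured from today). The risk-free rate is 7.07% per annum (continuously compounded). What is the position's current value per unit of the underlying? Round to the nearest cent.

PV(remaining dividends) I = 8.22·e^(−0.0707·7/12) = 7.8879
Current forward F = (S − I)·e^(rT) = (786.43 − 7.8879)·e^(0.0707·18/12) = 778.5421 × 1.111877 = 865.6431
Value (long) = (F − K)·e^(−rT) = (865.6431 − 848.12) × 0.899380 = 15.7599
Short position value = −(long value) = -$15.76

-$15.76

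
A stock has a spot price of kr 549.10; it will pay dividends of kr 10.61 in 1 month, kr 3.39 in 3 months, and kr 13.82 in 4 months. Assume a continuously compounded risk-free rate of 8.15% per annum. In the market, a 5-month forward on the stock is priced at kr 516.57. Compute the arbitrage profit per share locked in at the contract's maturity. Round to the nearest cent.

kr 23.24 per share

PV(dividends) I = 10.61·e^(−0.0815·1/12) + 3.39·e^(−0.0815·3/12) + 13.82·e^(−0.0815·4/12) = 27.3094
Fair forward F* = (S − I)·e^(rT) = (549.10 − 27.3094)·e^0.033958 = 521.7906 × 1.034541 = 539.8138
Market kr 516.57 < fair 539.8138: forward underpriced → reverse cash-and-carry (short the stock, invest proceeds at r, pay the dividends, go long the forward).
Profit at T = |F_mkt − F*| = |516.57 − 539.8138| = kr 23.24 per share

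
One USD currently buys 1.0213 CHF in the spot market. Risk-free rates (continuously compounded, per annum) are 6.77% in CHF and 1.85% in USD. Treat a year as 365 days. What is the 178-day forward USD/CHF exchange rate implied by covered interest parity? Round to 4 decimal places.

1.0461

F = S·e^((r_CHF − r_USD)T) = 1.0213 · e^((0.0677 − 0.0185) × 178/365)
= 1.0213 · e^0.023993 = 1.0213 × 1.024283
F = 1.0461 CHF per USD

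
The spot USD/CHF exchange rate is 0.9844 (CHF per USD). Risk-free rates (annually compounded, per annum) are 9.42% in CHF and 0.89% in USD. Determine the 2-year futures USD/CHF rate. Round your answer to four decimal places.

By covered interest parity, F = S · (1+r_CHF)^T / (1+r_USD)^T
= 0.9844 × 1.197274 / 1.017879 = 0.9844 × 1.176244
F = 1.1579 CHF per USD

1.1579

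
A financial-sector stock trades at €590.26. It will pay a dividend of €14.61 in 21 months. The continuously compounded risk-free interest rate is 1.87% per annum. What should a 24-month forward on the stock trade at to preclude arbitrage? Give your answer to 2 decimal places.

PV(dividends) I = 14.61·e^(−0.0187·21/12)
I = 14.1396
F = (S − I)·e^(rT) = (590.26 − 14.1396) · e^(0.0187·24/12)
= 576.1204 · e^0.037400 = 576.1204 × 1.038108 = €598.08

€598.08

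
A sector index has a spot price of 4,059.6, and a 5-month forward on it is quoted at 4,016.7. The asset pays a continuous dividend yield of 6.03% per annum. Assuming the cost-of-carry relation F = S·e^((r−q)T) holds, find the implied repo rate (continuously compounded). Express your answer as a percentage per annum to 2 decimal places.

From F = S·e^((r−q)T): (r − q) = ln(F/S)/T
ln(4016.7/4059.6) = ln(0.989432) = -0.010624
(r − q) = -0.010624 / (5/12) = -0.025498
r = ln(F/S)/T + q = -0.025498 + 0.0603 = 0.034802
r = 3.48%

3.48%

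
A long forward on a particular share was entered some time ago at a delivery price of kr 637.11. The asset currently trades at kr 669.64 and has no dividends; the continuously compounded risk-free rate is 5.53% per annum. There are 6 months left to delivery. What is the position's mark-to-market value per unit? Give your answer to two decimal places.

kr 49.90

Current fair forward for the remaining 6 months: F = S·e^(r·T), r = 0.0553
F = 669.64 · e^(0.0553 × 6/12) = 669.64 × 1.028036 = 688.4140
Value of long forward = (F − K)·e^(−rT) = (688.4140 − 637.11) · e^(−0.0553·6/12)
= 51.3040 × 0.972729 = 49.90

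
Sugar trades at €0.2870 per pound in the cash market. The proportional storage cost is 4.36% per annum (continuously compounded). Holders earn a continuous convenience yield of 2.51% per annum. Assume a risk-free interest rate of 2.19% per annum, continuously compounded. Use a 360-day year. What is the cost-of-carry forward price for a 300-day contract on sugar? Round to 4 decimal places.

Net carry = r + u − y = 0.0219 + 0.0436 − 0.0251 = 0.0404
F = S·e^((r+u−y)T) = 0.2870 · e^(0.0404 × 300/360) = 0.2870 · e^0.033667
= 0.2870 × 1.034240 = €0.2968 per pound

€0.2968 per pound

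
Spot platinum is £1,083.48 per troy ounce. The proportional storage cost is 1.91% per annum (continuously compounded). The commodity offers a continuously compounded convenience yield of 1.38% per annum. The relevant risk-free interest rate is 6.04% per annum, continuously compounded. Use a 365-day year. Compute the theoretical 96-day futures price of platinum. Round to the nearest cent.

£1,102.37 per troy ounce

Net carry = r + u − y = 0.0604 + 0.0191 − 0.0138 = 0.0657
F = S·e^((r+u−y)T) = 1083.48 · e^(0.0657 × 96/365) = 1083.48 · e^0.01728000
= 1083.48 × 1.01743016 = £1,102.37 per troy ounce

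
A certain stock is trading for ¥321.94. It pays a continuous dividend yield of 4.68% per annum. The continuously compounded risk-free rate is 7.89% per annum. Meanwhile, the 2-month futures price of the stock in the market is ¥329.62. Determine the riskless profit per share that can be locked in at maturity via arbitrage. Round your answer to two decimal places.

Fair futures: F* = S·e^(carry·T), with carry = (r − q) = 0.0789 − 0.0468 = 0.0321
F* = 321.94 · e^(0.0321 × 2/12) = 321.94 · e^0.005350 = 321.94 × 1.005364 = ¥323.6669
Market ¥329.62 > fair ¥323.6669: forward overpriced → cash-and-carry (buy spot, short the forward).
At maturity, profit = |F_mkt − F*| = |329.62 − 323.6669| = ¥5.95 per share

¥5.95 per share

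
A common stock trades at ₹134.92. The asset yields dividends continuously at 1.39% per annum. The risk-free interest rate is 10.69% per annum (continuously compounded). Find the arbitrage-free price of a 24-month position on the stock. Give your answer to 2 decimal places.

F = S·e^((r − q)T) = 134.92 · e^((0.1069 − 0.0139) × 24/12)
= 134.92 · e^0.186000 = 134.92 × 1.204422
F = ₹162.50

₹162.50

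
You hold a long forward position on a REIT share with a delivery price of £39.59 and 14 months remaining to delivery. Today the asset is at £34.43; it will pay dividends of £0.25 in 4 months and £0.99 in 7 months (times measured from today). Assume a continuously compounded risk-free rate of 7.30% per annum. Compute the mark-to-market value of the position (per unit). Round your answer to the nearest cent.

PV(remaining dividends) I = 0.25·e^(−0.0730·4/12) + 0.99·e^(−0.0730·7/12) = 1.1927
Current forward F = (S − I)·e^(rT) = (34.43 − 1.1927)·e^(0.0730·14/12) = 33.2373 × 1.088899 = 36.1921
Value (long) = (F − K)·e^(−rT) = (36.1921 − 39.59) × 0.918359 = -3.1205
Value = -£3.12

-£3.12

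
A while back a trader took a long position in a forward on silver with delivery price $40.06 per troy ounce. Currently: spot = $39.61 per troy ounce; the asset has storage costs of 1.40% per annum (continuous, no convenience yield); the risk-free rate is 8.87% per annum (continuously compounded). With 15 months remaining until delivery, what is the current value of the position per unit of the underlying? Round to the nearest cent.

$4.45 per troy ounce

Current fair forward for the remaining 15 months: F = S·e^((r + u)·T), (r + u) = 0.0887 + 0.0140 = 0.1027
F = 39.61 · e^(0.1027 × 15/12) = 39.61 × 1.136979 = 45.0357
Value of long forward = (F − K)·e^(−rT) = (45.0357 − 40.06) · e^(−0.0887·15/12)
= 4.9757 × 0.895051 = 4.45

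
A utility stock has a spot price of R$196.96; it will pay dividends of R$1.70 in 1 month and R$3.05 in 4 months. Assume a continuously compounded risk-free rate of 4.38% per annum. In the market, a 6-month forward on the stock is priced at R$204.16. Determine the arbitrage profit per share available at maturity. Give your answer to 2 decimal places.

PV(dividends) I = 1.70·e^(−0.0438·1/12) + 3.05·e^(−0.0438·4/12) = 4.6996
Fair forward F* = (S − I)·e^(rT) = (196.96 − 4.6996)·e^0.021900 = 192.2604 × 1.022142 = 196.5174
Market R$204.16 > fair 196.5174: forward overpriced → cash-and-carry (borrow at r, buy the stock and collect the dividends, short the forward).
Profit at T = |F_mkt − F*| = |204.16 − 196.5174| = R$7.64 per share

R$7.64 per share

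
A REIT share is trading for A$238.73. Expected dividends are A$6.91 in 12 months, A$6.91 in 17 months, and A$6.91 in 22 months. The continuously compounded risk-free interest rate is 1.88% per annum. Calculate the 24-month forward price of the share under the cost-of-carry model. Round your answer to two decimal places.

A$226.92

PV(dividends) I = 6.91·e^(−0.0188·12/12) + 6.91·e^(−0.0188·17/12) + 6.91·e^(−0.0188·22/12)
I = 6.7813 + 6.7284 + 6.6759 = 20.1856
F = (S − I)·e^(rT) = (238.73 − 20.1856) · e^(0.0188·24/12)
= 218.5444 · e^0.037600 = 218.5444 × 1.038316 = A$226.92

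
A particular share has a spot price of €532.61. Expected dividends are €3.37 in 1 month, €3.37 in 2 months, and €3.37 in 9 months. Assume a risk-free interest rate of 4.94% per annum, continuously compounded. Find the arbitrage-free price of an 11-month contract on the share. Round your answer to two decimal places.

€546.88

PV(dividends) I = 3.37·e^(−0.0494·1/12) + 3.37·e^(−0.0494·2/12) + 3.37·e^(−0.0494·9/12)
I = 3.3562 + 3.3424 + 3.2474 = 9.9460
F = (S − I)·e^(rT) = (532.61 − 9.9460) · e^(0.0494·11/12)
= 522.6640 · e^0.045283 = 522.6640 × 1.046324 = €546.88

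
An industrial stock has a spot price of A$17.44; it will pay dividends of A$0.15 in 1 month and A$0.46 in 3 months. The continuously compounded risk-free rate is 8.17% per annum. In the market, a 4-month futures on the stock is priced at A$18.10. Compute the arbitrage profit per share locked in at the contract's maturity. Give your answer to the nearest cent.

PV(dividends) I = 0.15·e^(−0.0817·1/12) + 0.46·e^(−0.0817·3/12) = 0.5997
Fair futures F* = (S − I)·e^(rT) = (17.44 − 0.5997)·e^0.027233 = 16.8403 × 1.027607 = 17.3052
Market A$18.10 > fair 17.3052: forward overpriced → cash-and-carry (borrow at r, buy the stock and collect the dividends, short the forward).
Profit at T = |F_mkt − F*| = |18.10 − 17.3052| = A$0.79 per share

A$0.79 per share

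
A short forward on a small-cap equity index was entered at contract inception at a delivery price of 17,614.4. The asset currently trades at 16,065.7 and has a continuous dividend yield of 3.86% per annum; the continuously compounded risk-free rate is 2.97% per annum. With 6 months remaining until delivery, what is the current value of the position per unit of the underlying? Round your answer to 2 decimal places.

Current fair forward for the remaining 6 months: F = S·e^((r − q)·T), (r − q) = 0.0297 − 0.0386 = -0.0089
F = 16065.7 · e^(-0.0089 × 6/12) = 16065.7 × 0.99555989 = 15994.3665
Value of long forward = (F − K)·e^(−rT) = (15994.3665 − 17614.4) · e^(−0.0297·6/12)
= -1620.0335 × 0.98525972 = -1596.15
Short position value = −(long value) = 1596.15

1596.15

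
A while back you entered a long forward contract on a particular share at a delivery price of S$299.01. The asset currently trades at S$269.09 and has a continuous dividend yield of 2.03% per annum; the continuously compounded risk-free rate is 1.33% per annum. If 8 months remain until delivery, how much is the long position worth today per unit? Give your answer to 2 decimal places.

Current fair forward for the remaining 8 months: F = S·e^((r − q)·T), (r − q) = 0.0133 − 0.0203 = -0.0070
F = 269.09 · e^(-0.0070 × 8/12) = 269.09 × 0.995344 = 267.8371
Value of long forward = (F − K)·e^(−rT) = (267.8371 − 299.01) · e^(−0.0133·8/12)
= -31.1729 × 0.991173 = -30.90

-S$30.90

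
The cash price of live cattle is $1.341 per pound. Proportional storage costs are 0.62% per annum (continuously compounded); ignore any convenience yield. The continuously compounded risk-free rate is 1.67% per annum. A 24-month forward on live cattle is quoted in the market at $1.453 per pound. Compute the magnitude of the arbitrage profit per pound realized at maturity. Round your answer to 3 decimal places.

Fair forward: F* = S·e^(carry·T), with carry = (r + u) = 0.0167 + 0.0062 = 0.0229
F* = 1.341 · e^(0.0229 × 24/12) = 1.341 · e^0.045800 = 1.341 × 1.046865 = $1.4038
Market $1.453 > fair $1.4038: forward overpriced → cash-and-carry (buy spot, short the forward).
At maturity, profit = |F_mkt − F*| = |1.453 − 1.4038| = $0.049 per pound

$0.049 per pound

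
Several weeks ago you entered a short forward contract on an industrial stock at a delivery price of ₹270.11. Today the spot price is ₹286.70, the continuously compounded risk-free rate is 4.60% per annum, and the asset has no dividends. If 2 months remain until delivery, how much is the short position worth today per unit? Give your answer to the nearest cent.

-₹18.65

Current fair forward for the remaining 2 months: F = S·e^(r·T), r = 0.0460
F = 286.70 · e^(0.0460 × 2/12) = 286.70 × 1.007696 = 288.9064
Value of long forward = (F − K)·e^(−rT) = (288.9064 − 270.11) · e^(−0.0460·2/12)
= 18.7964 × 0.992363 = 18.65
Short position value = −(long value) = -₹18.65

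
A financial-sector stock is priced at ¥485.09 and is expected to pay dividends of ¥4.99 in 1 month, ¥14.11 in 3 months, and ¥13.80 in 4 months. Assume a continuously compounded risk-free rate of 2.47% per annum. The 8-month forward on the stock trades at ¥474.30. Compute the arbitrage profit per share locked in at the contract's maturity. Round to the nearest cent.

¥14.39 per share

PV(dividends) I = 4.99·e^(−0.0247·1/12) + 14.11·e^(−0.0247·3/12) + 13.80·e^(−0.0247·4/12) = 32.6897
Fair forward F* = (S − I)·e^(rT) = (485.09 − 32.6897)·e^0.016467 = 452.4003 × 1.016603 = 459.9115
Market ¥474.30 > fair 459.9115: forward overpriced → cash-and-carry (borrow at r, buy the stock and collect the dividends, short the forward).
Profit at T = |F_mkt − F*| = |474.30 − 459.9115| = ¥14.39 per share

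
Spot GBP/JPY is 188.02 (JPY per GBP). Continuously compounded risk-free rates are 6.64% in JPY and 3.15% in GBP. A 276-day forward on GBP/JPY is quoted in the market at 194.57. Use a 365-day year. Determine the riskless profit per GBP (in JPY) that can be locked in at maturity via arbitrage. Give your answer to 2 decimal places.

1.52 per GBP (in JPY)

Fair forward: F* = S·e^(carry·T), with carry = (r_JPY − r_GBP) = 0.0664 − 0.0315 = 0.0349
F* = 188.02 · e^(0.0349 × 276/365) = 188.02 · e^0.026390 = 188.02 × 1.026741 = 193.0478
Market 194.57 > fair 193.0478: forward overpriced → cash-and-carry (buy spot, short the forward).
At maturity, profit = |F_mkt − F*| = |194.57 − 193.0478| = 1.52 per GBP (in JPY)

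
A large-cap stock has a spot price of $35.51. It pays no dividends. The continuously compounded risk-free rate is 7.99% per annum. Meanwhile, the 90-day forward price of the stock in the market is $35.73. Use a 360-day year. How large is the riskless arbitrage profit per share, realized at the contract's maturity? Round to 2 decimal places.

Fair forward: F* = S·e^(carry·T), with carry = r = 0.0799
F* = 35.51 · e^(0.0799 × 90/360) = 35.51 · e^0.019975 = 35.51 × 1.020176 = $36.2264
Market $35.73 < fair $36.2264: forward underpriced → reverse cash-and-carry (short spot, go long the forward).
At maturity, profit = |F_mkt − F*| = |35.73 − 36.2264| = $0.50 per share

$0.50 per share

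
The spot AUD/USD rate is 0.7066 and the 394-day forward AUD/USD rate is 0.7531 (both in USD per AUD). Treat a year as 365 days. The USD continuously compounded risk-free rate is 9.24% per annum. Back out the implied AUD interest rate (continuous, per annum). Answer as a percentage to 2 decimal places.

F = S·e^((r_USD − r_AUD)T) ⇒ r_AUD = r_USD − ln(F/S)/T
ln(0.7531/0.7066) = 0.063733; /(394/365) = 0.059042
r_AUD = 0.0924 − 0.059042 = 0.033358
r_AUD = 3.34%

3.34%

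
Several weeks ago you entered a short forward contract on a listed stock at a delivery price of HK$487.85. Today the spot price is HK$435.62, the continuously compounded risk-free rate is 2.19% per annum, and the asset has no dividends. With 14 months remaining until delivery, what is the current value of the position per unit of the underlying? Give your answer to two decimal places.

HK$39.92

Current fair forward for the remaining 14 months: F = S·e^(r·T), r = 0.0219
F = 435.62 · e^(0.0219 × 14/12) = 435.62 × 1.025879 = 446.8934
Value of long forward = (F − K)·e^(−rT) = (446.8934 − 487.85) · e^(−0.0219·14/12)
= -40.9566 × 0.974774 = -39.92
Short position value = −(long value) = HK$39.92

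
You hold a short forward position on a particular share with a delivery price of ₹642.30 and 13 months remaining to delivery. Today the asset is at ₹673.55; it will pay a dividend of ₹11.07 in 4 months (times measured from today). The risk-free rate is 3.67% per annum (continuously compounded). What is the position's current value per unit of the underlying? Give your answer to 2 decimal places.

-₹45.35

PV(remaining dividends) I = 11.07·e^(−0.0367·4/12) = 10.9354
Current forward F = (S − I)·e^(rT) = (673.55 − 10.9354)·e^(0.0367·13/12) = 662.6146 × 1.040559 = 689.4896
Value (long) = (F − K)·e^(−rT) = (689.4896 − 642.30) × 0.961022 = 45.3502
Short position value = −(long value) = -₹45.35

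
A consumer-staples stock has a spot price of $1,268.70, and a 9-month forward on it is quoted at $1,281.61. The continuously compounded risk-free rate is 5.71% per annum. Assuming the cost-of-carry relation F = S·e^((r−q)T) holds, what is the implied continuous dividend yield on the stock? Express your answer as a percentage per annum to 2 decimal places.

From F = S·e^((r−q)T): (r − q) = ln(F/S)/T
ln(1281.61/1268.70) = ln(1.010176) = 0.010125
(r − q) = 0.010125 / (9/12) = 0.013500
q = r − ln(F/S)/T = 0.0571 − 0.013500 = 0.043600
q = 4.36%

4.36%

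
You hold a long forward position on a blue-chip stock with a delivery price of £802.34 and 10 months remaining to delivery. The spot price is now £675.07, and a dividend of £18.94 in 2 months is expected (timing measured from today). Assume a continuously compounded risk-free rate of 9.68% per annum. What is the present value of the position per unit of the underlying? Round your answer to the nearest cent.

-£83.73

PV(remaining dividends) I = 18.94·e^(−0.0968·2/12) = 18.6369
Current forward F = (S − I)·e^(rT) = (675.07 − 18.6369)·e^(0.0968·10/12) = 656.4331 × 1.084009 = 711.5794
Value (long) = (F − K)·e^(−rT) = (711.5794 − 802.34) × 0.922501 = -83.7267
Value = -£83.73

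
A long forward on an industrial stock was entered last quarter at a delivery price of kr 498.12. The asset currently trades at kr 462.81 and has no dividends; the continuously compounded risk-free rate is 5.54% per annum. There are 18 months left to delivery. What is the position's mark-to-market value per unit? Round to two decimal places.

kr 4.41

Current fair forward for the remaining 18 months: F = S·e^(r·T), r = 0.0554
F = 462.81 · e^(0.0554 × 18/12) = 462.81 × 1.086650 = 502.9125
Value of long forward = (F − K)·e^(−rT) = (502.9125 − 498.12) · e^(−0.0554·18/12)
= 4.7925 × 0.920259 = 4.41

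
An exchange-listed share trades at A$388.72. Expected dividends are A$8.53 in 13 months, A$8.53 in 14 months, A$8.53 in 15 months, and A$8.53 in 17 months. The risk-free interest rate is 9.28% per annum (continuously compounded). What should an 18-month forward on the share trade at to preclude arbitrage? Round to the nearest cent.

A$411.79

PV(dividends) I = 8.53·e^(−0.0928·13/12) + 8.53·e^(−0.0928·14/12) + 8.53·e^(−0.0928·15/12) + 8.53·e^(−0.0928·17/12)
I = 7.7141 + 7.6547 + 7.5958 + 7.4792 = 30.4438
F = (S − I)·e^(rT) = (388.72 − 30.4438) · e^(0.0928·18/12)
= 358.2762 · e^0.139200 = 358.2762 × 1.149354 = A$411.79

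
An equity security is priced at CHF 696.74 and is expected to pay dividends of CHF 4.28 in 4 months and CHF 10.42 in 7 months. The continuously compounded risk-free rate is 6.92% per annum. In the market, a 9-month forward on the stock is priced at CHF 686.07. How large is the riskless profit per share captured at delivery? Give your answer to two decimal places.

PV(dividends) I = 4.28·e^(−0.0692·4/12) + 10.42·e^(−0.0692·7/12) = 14.1902
Fair forward F* = (S − I)·e^(rT) = (696.74 − 14.1902)·e^0.051900 = 682.5498 × 1.053270 = 718.9092
Market CHF 686.07 < fair 718.9092: forward underpriced → reverse cash-and-carry (short the stock, invest proceeds at r, pay the dividends, go long the forward).
Profit at T = |F_mkt − F*| = |686.07 − 718.9092| = CHF 32.84 per share

CHF 32.84 per share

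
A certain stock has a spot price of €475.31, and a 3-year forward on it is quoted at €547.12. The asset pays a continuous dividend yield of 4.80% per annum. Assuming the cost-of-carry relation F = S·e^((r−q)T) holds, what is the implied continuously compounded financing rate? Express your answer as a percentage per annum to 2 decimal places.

9.49%

From F = S·e^((r−q)T): (r − q) = ln(F/S)/T
ln(547.12/475.31) = ln(1.151080) = 0.140701
(r − q) = 0.140701 / (3) = 0.046900
r = ln(F/S)/T + q = 0.046900 + 0.0480 = 0.094900
r = 9.49%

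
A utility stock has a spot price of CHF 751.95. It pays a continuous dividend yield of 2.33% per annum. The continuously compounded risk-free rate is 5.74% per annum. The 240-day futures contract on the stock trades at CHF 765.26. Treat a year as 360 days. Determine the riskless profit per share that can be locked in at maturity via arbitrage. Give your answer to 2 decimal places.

Fair futures: F* = S·e^(carry·T), with carry = (r − q) = 0.0574 − 0.0233 = 0.0341
F* = 751.95 · e^(0.0341 × 240/360) = 751.95 · e^0.022733 = 751.95 × 1.022993 = CHF 769.2396
Market CHF 765.26 < fair CHF 769.2396: forward underpriced → reverse cash-and-carry (short spot, go long the forward).
At maturity, profit = |F_mkt − F*| = |765.26 − 769.2396| = CHF 3.98 per share

CHF 3.98 per share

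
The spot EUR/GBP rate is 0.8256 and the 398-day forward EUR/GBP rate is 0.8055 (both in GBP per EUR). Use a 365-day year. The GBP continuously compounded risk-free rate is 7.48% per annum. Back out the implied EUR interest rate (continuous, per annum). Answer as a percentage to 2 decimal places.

F = S·e^((r_GBP − r_EUR)T) ⇒ r_EUR = r_GBP − ln(F/S)/T
ln(0.8055/0.8256) = -0.024647; /(398/365) = -0.022603
r_EUR = 0.0748 + 0.022603 = 0.097403
r_EUR = 9.74%

9.74%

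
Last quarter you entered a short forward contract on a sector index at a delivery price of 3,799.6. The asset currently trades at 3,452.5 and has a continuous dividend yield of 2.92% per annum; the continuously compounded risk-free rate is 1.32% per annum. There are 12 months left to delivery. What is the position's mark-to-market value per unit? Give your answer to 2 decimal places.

Current fair forward for the remaining 12 months: F = S·e^((r − q)·T), (r − q) = 0.0132 − 0.0292 = -0.0160
F = 3452.5 · e^(-0.0160 × 12/12) = 3452.5 × 0.98412732 = 3397.6996
Value of long forward = (F − K)·e^(−rT) = (3397.6996 − 3799.6) · e^(−0.0132·12/12)
= -401.9004 × 0.98688674 = -396.63
Short position value = −(long value) = 396.63

396.63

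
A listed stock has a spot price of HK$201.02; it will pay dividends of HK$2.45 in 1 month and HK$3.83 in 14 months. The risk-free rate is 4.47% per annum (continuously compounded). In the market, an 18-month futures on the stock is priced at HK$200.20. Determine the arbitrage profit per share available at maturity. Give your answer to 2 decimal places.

HK$8.26 per share

PV(dividends) I = 2.45·e^(−0.0447·1/12) + 3.83·e^(−0.0447·14/12) = 6.0763
Fair futures F* = (S − I)·e^(rT) = (201.02 − 6.0763)·e^0.067050 = 194.9437 × 1.069349 = 208.4629
Market HK$200.20 < fair 208.4629: forward underpriced → reverse cash-and-carry (short the stock, invest proceeds at r, pay the dividends, go long the forward).
Profit at T = |F_mkt − F*| = |200.20 − 208.4629| = HK$8.26 per share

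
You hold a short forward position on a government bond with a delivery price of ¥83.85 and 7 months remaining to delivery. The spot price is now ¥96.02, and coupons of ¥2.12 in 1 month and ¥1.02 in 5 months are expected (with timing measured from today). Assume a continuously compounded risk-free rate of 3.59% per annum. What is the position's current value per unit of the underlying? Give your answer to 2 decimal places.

PV(remaining coupons) I = 2.12·e^(−0.0359·1/12) + 1.02·e^(−0.0359·5/12) = 3.1185
Current forward F = (S − I)·e^(rT) = (96.02 − 3.1185)·e^(0.0359·7/12) = 92.9015 × 1.021162 = 94.8675
Value (long) = (F − K)·e^(−rT) = (94.8675 − 83.85) × 0.979276 = 10.7892
Short position value = −(long value) = -¥10.79

-¥10.79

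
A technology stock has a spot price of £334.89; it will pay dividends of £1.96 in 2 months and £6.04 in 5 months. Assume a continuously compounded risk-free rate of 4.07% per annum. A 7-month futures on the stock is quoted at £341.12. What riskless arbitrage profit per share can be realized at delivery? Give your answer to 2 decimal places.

PV(dividends) I = 1.96·e^(−0.0407·2/12) + 6.04·e^(−0.0407·5/12) = 7.8852
Fair futures F* = (S − I)·e^(rT) = (334.89 − 7.8852)·e^0.023742 = 327.0048 × 1.024026 = 334.8614
Market £341.12 > fair 334.8614: forward overpriced → cash-and-carry (borrow at r, buy the stock and collect the dividends, short the forward).
Profit at T = |F_mkt − F*| = |341.12 − 334.8614| = £6.26 per share

£6.26 per share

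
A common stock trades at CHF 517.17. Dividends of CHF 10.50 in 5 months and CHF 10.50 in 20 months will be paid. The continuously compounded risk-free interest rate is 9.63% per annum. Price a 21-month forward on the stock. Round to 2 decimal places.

CHF 589.58

PV(dividends) I = 10.50·e^(−0.0963·5/12) + 10.50·e^(−0.0963·20/12)
I = 10.0870 + 8.9430 = 19.0300
F = (S − I)·e^(rT) = (517.17 − 19.0300) · e^(0.0963·21/12)
= 498.1400 · e^0.168525 = 498.1400 × 1.183558 = CHF 589.58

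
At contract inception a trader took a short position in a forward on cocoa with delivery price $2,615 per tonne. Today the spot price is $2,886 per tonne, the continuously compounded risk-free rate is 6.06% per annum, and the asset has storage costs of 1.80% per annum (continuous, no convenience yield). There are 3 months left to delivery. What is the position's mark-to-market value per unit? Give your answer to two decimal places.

-$323.33 per tonne

Current fair forward for the remaining 3 months: F = S·e^((r + u)·T), (r + u) = 0.0606 + 0.0180 = 0.0786
F = 2886 · e^(0.0786 × 3/12) = 2886 × 1.01984433 = 2943.2707
Value of long forward = (F − K)·e^(−rT) = (2943.2707 − 2615) · e^(−0.0606·3/12)
= 328.2707 × 0.98496418 = 323.33
Short position value = −(long value) = -$323.33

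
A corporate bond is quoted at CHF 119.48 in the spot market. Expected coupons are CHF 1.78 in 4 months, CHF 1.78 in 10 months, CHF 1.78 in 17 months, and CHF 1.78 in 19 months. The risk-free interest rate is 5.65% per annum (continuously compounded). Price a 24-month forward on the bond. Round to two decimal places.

CHF 126.25

PV(coupons) I = 1.78·e^(−0.0565·4/12) + 1.78·e^(−0.0565·10/12) + 1.78·e^(−0.0565·17/12) + 1.78·e^(−0.0565·19/12)
I = 1.7468 + 1.6981 + 1.6431 + 1.6277 = 6.7157
F = (S − I)·e^(rT) = (119.48 − 6.7157) · e^(0.0565·24/12)
= 112.7643 · e^0.113000 = 112.7643 × 1.119632 = CHF 126.25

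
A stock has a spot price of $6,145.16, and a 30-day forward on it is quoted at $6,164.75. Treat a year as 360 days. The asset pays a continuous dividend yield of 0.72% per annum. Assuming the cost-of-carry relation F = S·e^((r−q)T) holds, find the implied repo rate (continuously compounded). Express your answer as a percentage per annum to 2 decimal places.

4.54%

From F = S·e^((r−q)T): (r − q) = ln(F/S)/T
ln(6164.75/6145.16) = ln(1.003188) = 0.003183
(r − q) = 0.003183 / (30/360) = 0.038196
r = ln(F/S)/T + q = 0.038196 + 0.0072 = 0.045396
r = 4.54%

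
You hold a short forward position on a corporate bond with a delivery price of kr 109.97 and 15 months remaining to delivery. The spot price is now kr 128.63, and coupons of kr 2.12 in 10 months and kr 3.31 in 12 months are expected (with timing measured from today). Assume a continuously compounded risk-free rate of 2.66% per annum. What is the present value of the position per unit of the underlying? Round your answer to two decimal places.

PV(remaining coupons) I = 2.12·e^(−0.0266·10/12) + 3.31·e^(−0.0266·12/12) = 5.2966
Current forward F = (S − I)·e^(rT) = (128.63 − 5.2966)·e^(0.0266·15/12) = 123.3334 × 1.033809 = 127.5032
Value (long) = (F − K)·e^(−rT) = (127.5032 − 109.97) × 0.967297 = 16.9598
Short position value = −(long value) = -kr 16.96

-kr 16.96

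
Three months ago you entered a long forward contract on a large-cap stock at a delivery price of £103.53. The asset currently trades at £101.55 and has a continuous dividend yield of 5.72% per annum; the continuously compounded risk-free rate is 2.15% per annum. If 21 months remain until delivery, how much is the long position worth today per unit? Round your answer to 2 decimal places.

Current fair forward for the remaining 21 months: F = S·e^((r − q)·T), (r − q) = 0.0215 − 0.0572 = -0.0357
F = 101.55 · e^(-0.0357 × 21/12) = 101.55 × 0.939437 = 95.3998
Value of long forward = (F − K)·e^(−rT) = (95.3998 − 103.53) · e^(−0.0215·21/12)
= -8.1302 × 0.963074 = -7.83

-£7.83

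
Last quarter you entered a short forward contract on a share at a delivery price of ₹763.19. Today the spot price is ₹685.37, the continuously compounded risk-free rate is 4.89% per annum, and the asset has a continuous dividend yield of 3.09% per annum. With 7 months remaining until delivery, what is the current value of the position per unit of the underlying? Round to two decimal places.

Current fair forward for the remaining 7 months: F = S·e^((r − q)·T), (r − q) = 0.0489 − 0.0309 = 0.0180
F = 685.37 · e^(0.0180 × 7/12) = 685.37 × 1.010555 = 692.6041
Value of long forward = (F − K)·e^(−rT) = (692.6041 − 763.19) · e^(−0.0489·7/12)
= -70.5859 × 0.971878 = -68.60
Short position value = −(long value) = ₹68.60

₹68.60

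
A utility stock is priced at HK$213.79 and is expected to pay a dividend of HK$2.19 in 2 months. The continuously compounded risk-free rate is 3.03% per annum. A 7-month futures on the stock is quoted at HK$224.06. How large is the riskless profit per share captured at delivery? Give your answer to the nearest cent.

HK$8.68 per share

PV(dividends) I = 2.19·e^(−0.0303·2/12) = 2.1790
Fair futures F* = (S − I)·e^(rT) = (213.79 − 2.1790)·e^0.017675 = 211.6110 × 1.017832 = 215.3844
Market HK$224.06 > fair 215.3844: forward overpriced → cash-and-carry (borrow at r, buy the stock and collect the dividends, short the forward).
Profit at T = |F_mkt − F*| = |224.06 − 215.3844| = HK$8.68 per share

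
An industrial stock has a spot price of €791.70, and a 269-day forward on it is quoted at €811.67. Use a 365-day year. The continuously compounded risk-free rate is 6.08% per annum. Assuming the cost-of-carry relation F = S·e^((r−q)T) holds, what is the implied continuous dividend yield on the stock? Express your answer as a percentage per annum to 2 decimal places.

2.70%

From F = S·e^((r−q)T): (r − q) = ln(F/S)/T
ln(811.67/791.70) = ln(1.025224) = 0.024911
(r − q) = 0.024911 / (269/365) = 0.033801
q = r − ln(F/S)/T = 0.0608 − 0.033801 = 0.026999
q = 2.70%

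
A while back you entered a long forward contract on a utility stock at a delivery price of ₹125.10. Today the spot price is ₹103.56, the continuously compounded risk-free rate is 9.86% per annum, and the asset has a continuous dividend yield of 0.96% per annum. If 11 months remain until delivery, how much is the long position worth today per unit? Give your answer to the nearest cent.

-₹11.64

Current fair forward for the remaining 11 months: F = S·e^((r − q)·T), (r − q) = 0.0986 − 0.0096 = 0.0890
F = 103.56 · e^(0.0890 × 11/12) = 103.56 × 1.085004 = 112.3630
Value of long forward = (F − K)·e^(−rT) = (112.3630 − 125.10) · e^(−0.0986·11/12)
= -12.7370 × 0.913581 = -11.64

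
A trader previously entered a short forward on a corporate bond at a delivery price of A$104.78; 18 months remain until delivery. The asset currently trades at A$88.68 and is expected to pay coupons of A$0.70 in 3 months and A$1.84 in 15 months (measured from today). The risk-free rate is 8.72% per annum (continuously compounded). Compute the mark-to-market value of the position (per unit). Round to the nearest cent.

A$5.59

PV(remaining coupons) I = 0.70·e^(−0.0872·3/12) + 1.84·e^(−0.0872·15/12) = 2.3349
Current forward F = (S − I)·e^(rT) = (88.68 − 2.3349)·e^(0.0872·18/12) = 86.3451 × 1.139740 = 98.4110
Value (long) = (F − K)·e^(−rT) = (98.4110 − 104.78) × 0.877393 = -5.5881
Short position value = −(long value) = A$5.59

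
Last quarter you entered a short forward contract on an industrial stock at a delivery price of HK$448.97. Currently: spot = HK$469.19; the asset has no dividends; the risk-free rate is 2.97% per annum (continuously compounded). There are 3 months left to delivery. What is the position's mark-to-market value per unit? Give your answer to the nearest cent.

-HK$23.54

Current fair forward for the remaining 3 months: F = S·e^(r·T), r = 0.0297
F = 469.19 · e^(0.0297 × 3/12) = 469.19 × 1.007453 = 472.6869
Value of long forward = (F − K)·e^(−rT) = (472.6869 − 448.97) · e^(−0.0297·3/12)
= 23.7169 × 0.992602 = 23.54
Short position value = −(long value) = -HK$23.54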